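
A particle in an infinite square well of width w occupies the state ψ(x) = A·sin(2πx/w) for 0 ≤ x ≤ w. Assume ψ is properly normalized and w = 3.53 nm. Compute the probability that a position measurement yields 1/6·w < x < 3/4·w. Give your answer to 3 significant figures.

|ψ|² is the probability density, so P = ∫_{1/6·w}^{3/4·w} |ψ|² dx.
With A² fixed by ∫|ψ|² = 1, i.e. A² = (w/2)^(−1), substitute and integrate.
Substituting u = x/w, A² and the length scale cancel in the ratio: P = ∫_{1/6}^{3/4} sin(2·π·u)^2 du / ∫_{0}^{1} sin(2·π·u)^2 du.
An antiderivative of sin(2·π·u)^2 is u/2 - sin(4·π·u)/(8·π); evaluating from 1/6 to 3/4 gives √(3)/(16·π) + 7/24, while the full integral is 1/2.
Evaluating gives P = √(3)/(8·π) + 7/12.

P ≈ 0.652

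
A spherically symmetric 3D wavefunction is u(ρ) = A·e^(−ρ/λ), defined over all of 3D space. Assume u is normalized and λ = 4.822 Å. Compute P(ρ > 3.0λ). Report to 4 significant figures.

Integrate the radial probability density 4πρ²|u|² over ρ > 3.0λ.
A² is fixed by ∫₀^∞ 4πρ²|u|² dρ = 1, i.e. A² = (π·λ^3)^(−1).
In terms of t = ρ/λ (A², 4π and the length scale all cancel between numerator and denominator), P = [∫_{3.0}^{∞} t^2·e^(-2·t) dt] / [∫_{0}^{∞} t^2·e^(-2·t) dt].
With ∫ t^2·e^(-2·t) dt = -(2·t^2 + 2·t + 1)·e^(-2·t)/4 + C, the region integral is 25·e^(-6)/4 and the full one is 1/4.
This evaluates to P = 0.061969.

P ≈ 0.06197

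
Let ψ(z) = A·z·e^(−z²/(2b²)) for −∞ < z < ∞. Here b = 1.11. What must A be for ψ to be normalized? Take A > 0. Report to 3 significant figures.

A ≈ 0.908

Normalization requires ∫|ψ|² dz = 1, integrated from −∞ to ∞.
Using the Gaussian integral ∫_{−∞}^{∞} e^(−αz²) dz = √(π/α), the integral (without the A² prefactor) comes out to √(π)·b^3/2.
Setting this equal to 1 gives A² = 1/(√(π)·b^3/2).
With b = 1.11: A² = 0.8251 and A = 0.9083.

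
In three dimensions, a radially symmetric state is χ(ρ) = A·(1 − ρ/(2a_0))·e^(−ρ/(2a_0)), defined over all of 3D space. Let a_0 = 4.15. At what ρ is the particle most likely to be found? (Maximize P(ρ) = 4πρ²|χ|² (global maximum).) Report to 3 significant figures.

ρ ≈ 21.7

The maximum of P(ρ) = 4πρ²|χ|² occurs where its derivative vanishes.
This gives ρ = a_0·(√(5) + 3).
With a_0 = 4.15, the most probable radial distance is 21.73.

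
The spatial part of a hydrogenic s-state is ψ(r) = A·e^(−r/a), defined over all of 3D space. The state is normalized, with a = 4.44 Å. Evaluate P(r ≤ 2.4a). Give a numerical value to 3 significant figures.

Integrate the radial probability density 4πr²|ψ|² over r ≤ 2.4a.
A² is fixed by ∫₀^∞ 4πr²|ψ|² dr = 1, i.e. A² = (π·a^3)^(−1).
Substituting u = r/a, A², 4π and the length scale all cancel in the ratio: P = ∫_{0}^{2.4} u^2·e^(-2·u) du / ∫_{0}^{∞} u^2·e^(-2·u) du.
Using ∫ u^2·e^(-2·u) du = -(2·u^2 + 2·u + 1)·e^(-2·u)/4, the numerator is 1/4 - 433·e^(-24/5)/100 and the denominator is 1/4.
Taking the ratio yields P = 0.8575.

P ≈ 0.857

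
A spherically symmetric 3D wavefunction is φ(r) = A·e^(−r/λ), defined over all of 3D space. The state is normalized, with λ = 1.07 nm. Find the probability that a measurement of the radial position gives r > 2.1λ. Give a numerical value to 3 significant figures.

P ≈ 0.210

P = ∫ |φ|² 4πr² dr over r > 2.1λ.
A² is fixed by ∫₀^∞ 4πr²|φ|² dr = 1, i.e. A² = (π·λ^3)^(−1).
Let u = r/λ; then A², 4π and the length scale all cancel, so P = ∫_{2.1}^{∞} u^2·e^(-2·u) du ÷ ∫_{0}^{∞} u^2·e^(-2·u) du.
With ∫ u^2·e^(-2·u) du = -(2·u^2 + 2·u + 1)·e^(-2·u)/4 + C, the region integral is 701·e^(-21/5)/200 and the full one is 1/4.
This evaluates to P = 0.2102.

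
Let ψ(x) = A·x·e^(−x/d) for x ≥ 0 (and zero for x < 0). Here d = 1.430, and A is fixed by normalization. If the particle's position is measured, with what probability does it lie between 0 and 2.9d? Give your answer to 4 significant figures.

The probability is P = ∫ |ψ|² dx over [0, 2.9d].
Since A² = 1/(d^3/4), this is the region integral divided by the full normalization integral.
Substituting u = x/d, A² and the length scale cancel in the ratio: P = ∫_{0}^{2.9} u^2·e^(-2·u) du / ∫_{0}^{∞} u^2·e^(-2·u) du.
Using ∫ u^2·e^(-2·u) du = -(2·u^2 + 2·u + 1)·e^(-2·u)/4, the numerator is 1/4 - 1181·e^(-29/5)/200 and the denominator is 1/4.
The result is P = 0.92849.

P ≈ 0.9285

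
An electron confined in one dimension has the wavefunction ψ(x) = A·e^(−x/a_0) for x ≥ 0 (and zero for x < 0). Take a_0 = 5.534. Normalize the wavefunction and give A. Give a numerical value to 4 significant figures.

A ≈ 0.6012

Normalization requires ∫|ψ|² dx = 1, integrated from 0 to ∞.
The integral (without the A² prefactor) comes out to a_0/2.
Hence A² = 1/[a_0/2].
Substituting a_0 = 5.534 gives A² = 0.36140, so A = 0.60117.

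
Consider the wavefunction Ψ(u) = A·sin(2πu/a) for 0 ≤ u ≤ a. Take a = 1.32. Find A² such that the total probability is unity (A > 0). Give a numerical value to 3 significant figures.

Normalization requires ∫|Ψ|² du = 1, integrated from 0 to a.
∫|Ψ|² du = A²·(a/2).
Hence A² = 1/[a/2].
Plugging in a = 1.32 yields A = 1.231.

A^2 ≈ 1.52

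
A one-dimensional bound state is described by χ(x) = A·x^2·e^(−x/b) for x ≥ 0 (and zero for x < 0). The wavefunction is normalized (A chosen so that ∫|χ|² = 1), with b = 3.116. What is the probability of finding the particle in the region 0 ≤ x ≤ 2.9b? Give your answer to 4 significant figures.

|χ|² is the probability density, so P = ∫_{0}^{2.9b} |χ|² dx.
Since A² = 1/(3·b^5/4), this is the region integral divided by the full normalization integral.
In terms of u = x/b (A² and the length scale cancel between numerator and denominator), P = [∫_{0}^{2.9} u^4·e^(-2·u) du] / [∫_{0}^{∞} u^4·e^(-2·u) du].
With ∫ u^4·e^(-2·u) du = -(u^4/2 + u^3 + 3·u^2/2 + 3·u/2 + 3/4)·e^(-2·u) + C, the region integral is ≈ 0.515461 and the full one is 3/4.
This works out to P = 0.68728.

P ≈ 0.6873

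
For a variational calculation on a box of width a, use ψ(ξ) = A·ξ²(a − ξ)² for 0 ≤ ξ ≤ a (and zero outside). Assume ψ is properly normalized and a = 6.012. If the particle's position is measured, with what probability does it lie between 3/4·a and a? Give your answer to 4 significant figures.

P ≈ 0.04893

|ψ|² is the probability density, so P = ∫_{3/4·a}^{a} |ψ|² dξ.
The normalization integral ∫|ψ|²dξ over the whole domain equals a^9/630·A², and A² cancels in the ratio.
Let u = ξ/a; then A² and the length scale cancel, so P = ∫_{3/4}^{1} u^4·(1 - u)^4 du ÷ ∫_{0}^{1} u^4·(1 - u)^4 du.
With ∫ u^4·(1 - u)^4 du = u^5·(70·u^4 - 315·u^3 + 540·u^2 - 420·u + 126)/630 + C, the region integral is ≈ 0.0000776624 and the full one is 1/630.
This works out to P = 0.048927.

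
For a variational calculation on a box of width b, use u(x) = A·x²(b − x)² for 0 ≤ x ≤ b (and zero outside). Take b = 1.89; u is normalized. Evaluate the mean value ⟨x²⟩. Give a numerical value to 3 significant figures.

⟨x²⟩ = ∫ x^2 |u|² dx over the full domain.
Expanding the polynomial and integrating term by term, since the A² factors cancel between numerator and denominator, ⟨x²⟩ = 3·b^2/11.
Putting b = 1.89 gives 0.9742.

⟨x^2⟩ ≈ 0.974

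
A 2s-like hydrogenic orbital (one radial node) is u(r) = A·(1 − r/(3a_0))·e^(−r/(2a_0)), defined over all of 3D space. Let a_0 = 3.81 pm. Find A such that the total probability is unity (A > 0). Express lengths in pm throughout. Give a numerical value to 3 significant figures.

A ≈ 0.0465 pm^(-3/2)

Require ∫ |u|² 4πr² dr = 1 over the whole domain.
In 3D with spherical symmetry the volume element is 4πr² dr.
Recall ∫₀^∞ r^m e^(−r/β) dr = m!·β^(m+1), the integral (without the A² prefactor) comes out to 8·π·a_0^3/3.
Substituting a_0 = 3.81 gives A² = 0.002158, so A = 0.04646.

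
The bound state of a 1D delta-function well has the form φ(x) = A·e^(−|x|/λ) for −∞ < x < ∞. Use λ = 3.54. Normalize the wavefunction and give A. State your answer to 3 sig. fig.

We need A² ∫|f|² dx = 1, taking the integral from −∞ to ∞.
Using ∫₀^∞ xⁿ e^(−αx) dx = n!/αⁿ⁺¹, ∫|φ|² dx = A²·(λ).
Hence A² = 1/[λ].
Plugging in λ = 3.54 yields A = 0.5315.

A ≈ 0.531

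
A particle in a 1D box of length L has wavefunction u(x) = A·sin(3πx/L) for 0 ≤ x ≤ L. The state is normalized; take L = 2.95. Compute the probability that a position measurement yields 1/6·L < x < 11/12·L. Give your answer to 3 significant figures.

P ≈ 0.803

The probability is P = ∫ |u|² dx over [1/6·L, 11/12·L].
With A² fixed by ∫|u|² = 1, i.e. A² = (L/2)^(−1), substitute and integrate.
In terms of t = x/L (A² and the length scale cancel between numerator and denominator), P = [∫_{1/6}^{11/12} sin(3·π·t)^2 dt] / [∫_{0}^{1} sin(3·π·t)^2 dt].
Using ∫ sin(3·π·t)^2 dt = t/2 - sin(6·π·t)/(12·π), the numerator is 1/(12·π) + 3/8 and the denominator is 1/2.
Evaluating gives P = (2 + 9·π)/(12·π).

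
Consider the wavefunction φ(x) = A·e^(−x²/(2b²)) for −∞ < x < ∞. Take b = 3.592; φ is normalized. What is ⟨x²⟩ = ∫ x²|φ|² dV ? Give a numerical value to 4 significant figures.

⟨x²⟩ = ∫ x^2 |φ|² dx over the full domain.
The ratio of the moment integral to the normalization integral gives ⟨x²⟩ = b^2/2.
Putting b = 3.592 gives 6.4512.

⟨x^2⟩ ≈ 6.451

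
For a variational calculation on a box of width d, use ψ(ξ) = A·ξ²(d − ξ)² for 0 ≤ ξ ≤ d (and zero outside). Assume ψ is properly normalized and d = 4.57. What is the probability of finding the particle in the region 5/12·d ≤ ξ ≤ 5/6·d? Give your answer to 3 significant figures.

The probability is P = ∫ |ψ|² dξ over [5/12·d, 5/6·d].
With A² fixed by ∫|ψ|² = 1, i.e. A² = (d^9/630)^(−1), substitute and integrate.
In terms of u = ξ/d (A² and the length scale cancel between numerator and denominator), P = [∫_{5/12}^{5/6} u^4·(1 - u)^4 du] / [∫_{0}^{1} u^4·(1 - u)^4 du].
An antiderivative of u^4·(1 - u)^4 is u^5·(70·u^4 - 315·u^3 + 540·u^2 - 420·u + 126)/630; evaluating from 5/12 to 5/6 gives ≈ 0.0010932, while the full integral is 1/630.
The result is P = 0.6887.

P ≈ 0.689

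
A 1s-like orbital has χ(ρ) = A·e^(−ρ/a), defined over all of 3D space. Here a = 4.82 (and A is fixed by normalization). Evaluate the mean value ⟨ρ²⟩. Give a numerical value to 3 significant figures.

⟨ρ^2⟩ ≈ 69.7

⟨ρ²⟩ = ∫ ρ^2 |χ|² 4πρ² dρ over the full domain.
Evaluating both integrals, ⟨ρ²⟩ = 3·a^2.
With a = 4.82, ⟨ρ^2⟩ = 69.70.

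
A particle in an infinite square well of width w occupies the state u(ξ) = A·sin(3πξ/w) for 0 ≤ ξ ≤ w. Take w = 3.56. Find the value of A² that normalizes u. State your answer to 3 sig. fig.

A^2 ≈ 0.562

Normalization requires ∫|u|² dξ = 1, integrated from 0 to w.
The integral (without the A² prefactor) comes out to w/2.
Substituting w = 3.56 gives A² = 0.5618, so A = 0.7495.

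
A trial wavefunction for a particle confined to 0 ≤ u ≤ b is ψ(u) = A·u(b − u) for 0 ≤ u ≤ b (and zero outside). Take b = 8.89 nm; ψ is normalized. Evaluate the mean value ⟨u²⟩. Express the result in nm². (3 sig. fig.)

⟨u^2⟩ ≈ 22.6 nm^2

The expectation value is the |ψ|²-weighted average of u^2: ∫ u^2|ψ|² du.
The ratio of the moment integral to the normalization integral gives ⟨u²⟩ = 2·b^2/7.
Putting b = 8.89 gives 22.58.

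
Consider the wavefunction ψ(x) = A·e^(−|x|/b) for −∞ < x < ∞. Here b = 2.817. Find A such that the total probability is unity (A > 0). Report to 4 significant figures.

Require ∫ |ψ|² dx = 1 over the whole domain.
Recall ∫₀^∞ x^m e^(−x/β) dx = m!·β^(m+1), carrying out the integral gives A² · b.
Setting this equal to 1 gives A² = 1/(b).
Plugging in b = 2.817 yields A = 0.59581.

A ≈ 0.5958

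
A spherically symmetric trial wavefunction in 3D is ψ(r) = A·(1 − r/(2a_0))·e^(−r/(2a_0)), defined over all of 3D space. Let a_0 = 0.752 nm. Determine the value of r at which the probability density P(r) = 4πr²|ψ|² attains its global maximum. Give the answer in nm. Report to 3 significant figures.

Differentiate P(r) = 4πr²|ψ|² with respect to r and set to zero.
Solving yields r = a_0·(√(5) + 3).
With a_0 = 0.752, the most probable radial distance is 3.938 nm.

r ≈ 3.94 nm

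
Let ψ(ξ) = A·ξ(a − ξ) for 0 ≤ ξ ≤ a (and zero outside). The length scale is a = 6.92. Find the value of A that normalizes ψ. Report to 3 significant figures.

A ≈ 0.0435

Normalization requires ∫|ψ|² dξ = 1, integrated from 0 to a.
Carrying out the integral gives A² · a^5/30.
Hence A² = 1/[a^5/30].
Substituting a = 6.92 gives A² = 0.001891, so A = 0.04348.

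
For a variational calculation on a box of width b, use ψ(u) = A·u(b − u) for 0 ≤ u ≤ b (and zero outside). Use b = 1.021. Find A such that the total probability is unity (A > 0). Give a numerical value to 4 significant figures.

A ≈ 5.200

Normalization requires ∫|ψ|² du = 1, integrated from 0 to b.
The integral (without the A² prefactor) comes out to b^5/30.
So A² = (b^5/30)^(−1).
Substituting b = 1.021 gives A² = 27.039, so A = 5.1999.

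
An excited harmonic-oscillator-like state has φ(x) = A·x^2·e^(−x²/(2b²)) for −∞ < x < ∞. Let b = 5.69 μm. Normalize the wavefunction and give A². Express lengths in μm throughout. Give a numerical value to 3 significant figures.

A^2 ≈ 0.000126 μm^(-5)

We need A² ∫|f|² dx = 1, taking the integral from −∞ to ∞.
With ∫_{−∞}^{∞} x^(2m) e^(−αx²) dx = (2m−1)!!·√π / (2^m α^(m+1/2)), with φ = A·x^2·e^(−x²/(2b²)), the integral evaluates to A²·[3·√(π)·b^5/4].
Substituting b = 5.69 gives A² = 0.0001261, so A = 0.01123.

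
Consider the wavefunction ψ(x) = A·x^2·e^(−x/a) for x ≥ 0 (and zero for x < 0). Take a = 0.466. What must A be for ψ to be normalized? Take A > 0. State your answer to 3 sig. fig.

Normalization requires ∫|ψ|² dx = 1, integrated from 0 to ∞.
With ∫₀^∞ x^4 e^(−αx) dx = 4!/α^5, with ψ = A·x^2·e^(−x/a), the integral evaluates to A²·[3·a^5/4].
So A² = (3·a^5/4)^(−1).
With a = 0.466: A² = 60.67 and A = 7.789.

A ≈ 7.79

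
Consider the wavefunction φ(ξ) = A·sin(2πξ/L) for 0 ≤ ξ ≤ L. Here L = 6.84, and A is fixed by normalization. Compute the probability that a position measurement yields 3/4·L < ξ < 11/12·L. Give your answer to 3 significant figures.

|φ|² is the probability density, so P = ∫_{3/4·L}^{11/12·L} |φ|² dξ.
The normalization integral ∫|φ|²dξ over the whole domain equals L/2·A², and A² cancels in the ratio.
Let u = ξ/L; then A² and the length scale cancel, so P = ∫_{3/4}^{11/12} sin(2·π·u)^2 du ÷ ∫_{0}^{1} sin(2·π·u)^2 du.
Using ∫ sin(2·π·u)^2 du = u/2 - sin(4·π·u)/(8·π), the numerator is √(3)/(16·π) + 1/12 and the denominator is 1/2.
This works out to P = (√(3)/8 + π/6)/π.

P ≈ 0.236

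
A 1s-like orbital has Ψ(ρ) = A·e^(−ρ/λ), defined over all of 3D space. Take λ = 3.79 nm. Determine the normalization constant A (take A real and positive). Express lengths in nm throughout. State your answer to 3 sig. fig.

A ≈ 0.0765 nm^(-3/2)

We need A² ∫|f|² 4πρ² dρ = 1, taking the integral from 0 to ∞.
With ∫₀^∞ ρ^2 e^(−αρ) dρ = 2!/α^3, carrying out the integral gives A² · π·λ^3.
Hence A² = 1/[π·λ^3].
Plugging in λ = 3.79 yields A = 0.07647.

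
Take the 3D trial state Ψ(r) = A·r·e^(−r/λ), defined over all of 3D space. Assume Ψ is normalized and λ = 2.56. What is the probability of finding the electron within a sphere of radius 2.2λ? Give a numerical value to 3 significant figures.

P = ∫ |Ψ|² 4πr² dr over r ≤ 2.2λ.
The full normalization integral is A²·[3·π·λ^5] = 1, fixing A².
In terms of u = r/λ (A², 4π and the length scale all cancel between numerator and denominator), P = [∫_{0}^{2.2} u^4·e^(-2·u) du] / [∫_{0}^{∞} u^4·e^(-2·u) du].
Using ∫ u^4·e^(-2·u) du = -(u^4/2 + u^3 + 3·u^2/2 + 3·u/2 + 3/4)·e^(-2·u), the numerator is ≈ 0.33661 and the denominator is 3/4.
This evaluates to P = 0.4488.

P ≈ 0.449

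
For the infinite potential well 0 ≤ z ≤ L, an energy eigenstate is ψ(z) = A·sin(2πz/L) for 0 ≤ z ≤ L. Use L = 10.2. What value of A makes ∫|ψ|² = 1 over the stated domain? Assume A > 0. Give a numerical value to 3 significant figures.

A ≈ 0.443

The normalization condition is ∫|ψ|² dz = 1 from 0 to L.
With ∫₀^L sin²(nπz/L) dz = L/2, with ψ = A·sin(2πz/L), the integral evaluates to A²·[L/2].
Plugging in L = 10.2 yields A = 0.4428.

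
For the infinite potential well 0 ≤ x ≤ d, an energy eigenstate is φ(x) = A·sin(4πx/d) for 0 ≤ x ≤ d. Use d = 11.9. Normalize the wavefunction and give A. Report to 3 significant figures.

We need A² ∫|f|² dx = 1, taking the integral from 0 to d.
With ∫₀^d sin²(nπx/d) dx = d/2, the integral (without the A² prefactor) comes out to d/2.
Hence A² = 1/[d/2].
With d = 11.9: A² = 0.1681 and A = 0.4100.

A ≈ 0.410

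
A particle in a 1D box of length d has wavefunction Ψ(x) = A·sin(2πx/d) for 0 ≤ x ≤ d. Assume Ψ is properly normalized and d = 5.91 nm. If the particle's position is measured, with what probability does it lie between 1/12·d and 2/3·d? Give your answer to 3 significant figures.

P ≈ 0.583

The probability is P = ∫ |Ψ|² dx over [1/12·d, 2/3·d].
With A² fixed by ∫|Ψ|² = 1, i.e. A² = (d/2)^(−1), substitute and integrate.
Let u = x/d; then A² and the length scale cancel, so P = ∫_{1/12}^{2/3} sin(2·π·u)^2 du ÷ ∫_{0}^{1} sin(2·π·u)^2 du.
Using ∫ sin(2·π·u)^2 du = u/2 - sin(4·π·u)/(8·π), the numerator is 7/24 and the denominator is 1/2.
Evaluating gives P = 7/12.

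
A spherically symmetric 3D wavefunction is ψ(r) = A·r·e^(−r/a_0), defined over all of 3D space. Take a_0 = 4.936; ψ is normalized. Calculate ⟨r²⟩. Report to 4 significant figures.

⟨r^2⟩ ≈ 182.7

⟨r²⟩ = ∫ r^2 |ψ|² 4πr² dr over the full domain.
The ratio of the moment integral to the normalization integral gives ⟨r²⟩ = 15·a_0^2/2.
With a_0 = 4.936, ⟨r^2⟩ = 182.73.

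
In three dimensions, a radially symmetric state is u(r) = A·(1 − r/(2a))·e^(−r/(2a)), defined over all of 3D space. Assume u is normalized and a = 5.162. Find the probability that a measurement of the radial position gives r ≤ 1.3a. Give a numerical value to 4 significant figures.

P ≈ 0.04559

P = ∫ |u|² 4πr² dr over r ≤ 1.3a.
The full normalization integral is A²·[8·π·a^3] = 1, fixing A².
Substituting t = r/a, A², 4π and the length scale all cancel in the ratio: P = ∫_{0}^{1.3} t^2·(1 - t/2)^2·e^(-t) dt / ∫_{0}^{∞} t^2·(1 - t/2)^2·e^(-t) dt.
An antiderivative of t^2·(1 - t/2)^2·e^(-t) is -(t^4/4 + t^2 + 2·t + 2)·e^(-t); evaluating from 0 to 1.3 gives ≈ 0.0911805, while the full integral is 2.
This evaluates to P = 0.045590.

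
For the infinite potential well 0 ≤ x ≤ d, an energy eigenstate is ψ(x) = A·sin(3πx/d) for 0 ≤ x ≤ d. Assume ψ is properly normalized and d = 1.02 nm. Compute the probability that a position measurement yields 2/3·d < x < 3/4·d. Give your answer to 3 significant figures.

P ≈ 0.0303

|ψ|² is the probability density, so P = ∫_{2/3·d}^{3/4·d} |ψ|² dx.
Since A² = 1/(d/2), this is the region integral divided by the full normalization integral.
In terms of u = x/d (A² and the length scale cancel between numerator and denominator), P = [∫_{2/3}^{3/4} sin(3·π·u)^2 du] / [∫_{0}^{1} sin(3·π·u)^2 du].
With ∫ sin(3·π·u)^2 du = u/2 - sin(6·π·u)/(12·π) + C, the region integral is 1/24 - 1/(12·π) and the full one is 1/2.
Taking the ratio, P = (-2 + π)/(12·π).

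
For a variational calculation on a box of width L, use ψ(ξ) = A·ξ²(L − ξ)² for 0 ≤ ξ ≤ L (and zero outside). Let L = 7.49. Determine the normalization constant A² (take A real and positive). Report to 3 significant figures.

Normalization requires ∫|ψ|² dξ = 1, integrated from 0 to L.
Expanding the polynomial and integrating term by term, carrying out the integral gives A² · L^9/630.
Setting this equal to 1 gives A² = 1/(L^9/630).
Plugging in L = 7.49 yields A = 0.002914.

A^2 ≈ 0.00000849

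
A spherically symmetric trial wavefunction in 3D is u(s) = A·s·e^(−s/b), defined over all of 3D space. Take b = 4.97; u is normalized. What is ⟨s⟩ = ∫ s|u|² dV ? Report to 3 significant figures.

⟨s⟩ = ∫ s |u|² 4πs² ds over the full domain.
With ∫₀^∞ s^5 e^(−αs) ds = 5!/α^6, since the A² factors cancel between numerator and denominator, ⟨s⟩ = 5·b/2.
With b = 4.97, ⟨s⟩ = 12.43.

⟨s⟩ ≈ 12.4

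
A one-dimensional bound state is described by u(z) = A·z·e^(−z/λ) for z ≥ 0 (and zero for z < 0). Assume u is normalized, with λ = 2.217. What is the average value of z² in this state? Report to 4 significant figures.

⟨z^2⟩ ≈ 14.75

By definition ⟨z²⟩ = ∫ z^2 |u(z)|² dz.
Since the A² factors cancel between numerator and denominator, ⟨z²⟩ = 3·λ^2.
Putting λ = 2.217 gives 14.745.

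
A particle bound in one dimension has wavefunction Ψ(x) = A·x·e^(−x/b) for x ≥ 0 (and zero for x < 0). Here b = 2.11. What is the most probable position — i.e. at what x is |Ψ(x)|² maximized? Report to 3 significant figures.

x ≈ 2.11

Differentiate |Ψ(x)|² with respect to x and set to zero.
Solving yields x = b.
With b = 2.11, the most probable position is 2.110.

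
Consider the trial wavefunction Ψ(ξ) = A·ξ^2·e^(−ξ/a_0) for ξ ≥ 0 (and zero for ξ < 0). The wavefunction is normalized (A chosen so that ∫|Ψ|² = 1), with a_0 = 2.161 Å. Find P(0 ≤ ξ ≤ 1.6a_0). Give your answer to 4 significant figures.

P ≈ 0.2194

P = ∫_{0}^{1.6a_0} |Ψ(ξ)|² dξ.
With A² fixed by ∫|Ψ|² = 1, i.e. A² = (3·a_0^5/4)^(−1), substitute and integrate.
Substituting u = ξ/a_0, A² and the length scale cancel in the ratio: P = ∫_{0}^{1.6} u^4·e^(-2·u) du / ∫_{0}^{∞} u^4·e^(-2·u) du.
With ∫ u^4·e^(-2·u) du = -(u^4/2 + u^3 + 3·u^2/2 + 3·u/2 + 3/4)·e^(-2·u) + C, the region integral is ≈ 0.164541 and the full one is 3/4.
Taking the ratio, P = 0.21939.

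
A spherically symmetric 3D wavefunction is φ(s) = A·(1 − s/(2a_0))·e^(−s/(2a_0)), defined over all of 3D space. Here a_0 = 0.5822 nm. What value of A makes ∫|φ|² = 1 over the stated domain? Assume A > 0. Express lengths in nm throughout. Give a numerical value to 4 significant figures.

The normalization condition is ∫|φ|² 4πs² ds = 1 from 0 to ∞.
The angular integral contributes 4π, leaving ∫₀^∞ s²|φ|² ds.
Carrying out the integral gives A² · 8·π·a_0^3.
So A² = (8·π·a_0^3)^(−1).
Substituting a_0 = 0.5822 gives A² = 0.20162, so A = 0.44903.

A ≈ 0.4490 nm^(-3/2)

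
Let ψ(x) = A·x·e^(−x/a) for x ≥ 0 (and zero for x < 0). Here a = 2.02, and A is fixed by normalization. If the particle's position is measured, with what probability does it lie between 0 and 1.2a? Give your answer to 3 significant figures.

P ≈ 0.430

P = ∫_{0}^{1.2a} |ψ(x)|² dx.
With A² fixed by ∫|ψ|² = 1, i.e. A² = (a^3/4)^(−1), substitute and integrate.
In terms of u = x/a (A² and the length scale cancel between numerator and denominator), P = [∫_{0}^{1.2} u^2·e^(-2·u) du] / [∫_{0}^{∞} u^2·e^(-2·u) du].
An antiderivative of u^2·e^(-2·u) is -(2·u^2 + 2·u + 1)·e^(-2·u)/4; evaluating from 0 to 1.2 gives 1/4 - 157·e^(-12/5)/100, while the full integral is 1/4.
Evaluating gives P = 0.4303.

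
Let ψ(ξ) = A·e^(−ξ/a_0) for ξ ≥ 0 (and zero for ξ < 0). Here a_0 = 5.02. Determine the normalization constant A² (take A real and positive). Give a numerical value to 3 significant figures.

A^2 ≈ 0.398

The normalization condition is ∫|ψ|² dξ = 1 from 0 to ∞.
With ∫₀^∞ ξ^0 e^(−αξ) dξ = 0!/α^1, ∫|ψ|² dξ = A²·(a_0/2).
Hence A² = 1/[a_0/2].
With a_0 = 5.02: A² = 0.3984 and A = 0.6312.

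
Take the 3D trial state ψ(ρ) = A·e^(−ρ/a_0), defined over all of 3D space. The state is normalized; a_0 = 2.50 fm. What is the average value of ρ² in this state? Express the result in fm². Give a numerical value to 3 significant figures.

⟨ρ^2⟩ ≈ 18.8 fm^2

The expectation value is the |ψ|²-weighted average of ρ^2: ∫ ρ^2|ψ|² 4πρ² dρ.
Using ∫₀^∞ ρⁿ e^(−αρ) dρ = n!/αⁿ⁺¹, since the A² factors cancel between numerator and denominator, ⟨ρ²⟩ = 3·a_0^2.
With a_0 = 2.50, ⟨ρ^2⟩ = 18.75.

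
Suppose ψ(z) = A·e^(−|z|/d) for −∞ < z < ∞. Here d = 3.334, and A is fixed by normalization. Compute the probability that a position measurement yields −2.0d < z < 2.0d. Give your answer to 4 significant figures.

P ≈ 0.9817

P = ∫_{−2.0d}^{2.0d} |ψ(z)|² dz.
With A² fixed by ∫|ψ|² = 1, i.e. A² = (d)^(−1), substitute and integrate.
By symmetry take twice the z ≥ 0 contribution in numerator and denominator; the 2's cancel. In terms of u = z/d (A² and the length scale cancel between numerator and denominator), P = [∫_{0}^{2.0} e^(-2·u) du] / [∫_{0}^{∞} e^(-2·u) du].
An antiderivative of e^(-2·u) is -e^(-2·u)/2; evaluating from 0 to 2.0 gives 1/2 - e^(-4)/2, while the full integral is 1/2.
Taking the ratio, P = 0.98168.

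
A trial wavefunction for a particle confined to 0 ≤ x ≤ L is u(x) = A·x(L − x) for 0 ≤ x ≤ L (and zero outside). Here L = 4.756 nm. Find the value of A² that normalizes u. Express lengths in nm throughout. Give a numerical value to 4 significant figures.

A^2 ≈ 0.01233 nm^(-5)

Normalization requires ∫|u|² dx = 1, integrated from 0 to L.
With u = A·x(L − x), the integral evaluates to A²·[L^5/30].
Setting this equal to 1 gives A² = 1/(L^5/30).
Plugging in L = 4.756 yields A = 0.11103.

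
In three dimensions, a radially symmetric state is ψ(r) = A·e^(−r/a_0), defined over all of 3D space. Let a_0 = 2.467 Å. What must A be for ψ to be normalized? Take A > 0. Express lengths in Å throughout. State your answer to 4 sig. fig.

The normalization condition is ∫|ψ|² 4πr² dr = 1 from 0 to ∞.
(Spherical symmetry: dV = 4πr² dr.)
∫|ψ|² 4πr² dr = A²·(π·a_0^3).
Setting this equal to 1 gives A² = 1/(π·a_0^3).
Plugging in a_0 = 2.467 yields A = 0.14560.

A ≈ 0.1456 Å^(-3/2)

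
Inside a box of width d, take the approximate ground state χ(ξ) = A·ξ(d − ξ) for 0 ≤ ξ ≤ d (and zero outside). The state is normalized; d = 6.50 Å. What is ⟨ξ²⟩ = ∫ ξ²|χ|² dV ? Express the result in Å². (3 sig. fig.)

By definition ⟨ξ²⟩ = ∫ ξ^2 |χ(ξ)|² dξ.
The ratio of the moment integral to the normalization integral gives ⟨ξ²⟩ = 2·d^2/7.
With d = 6.50, ⟨ξ^2⟩ = 12.07.

⟨ξ^2⟩ ≈ 12.1 Å^2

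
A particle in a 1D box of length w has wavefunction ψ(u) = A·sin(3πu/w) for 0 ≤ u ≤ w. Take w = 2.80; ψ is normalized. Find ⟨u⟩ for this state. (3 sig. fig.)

The expectation value is the |ψ|²-weighted average of u: ∫ u|ψ|² du.
Using sin²θ = (1 − cos 2θ)/2, the ratio of the moment integral to the normalization integral gives ⟨u⟩ = w/2.
Putting w = 2.80 gives 1.400.

⟨u⟩ ≈ 1.40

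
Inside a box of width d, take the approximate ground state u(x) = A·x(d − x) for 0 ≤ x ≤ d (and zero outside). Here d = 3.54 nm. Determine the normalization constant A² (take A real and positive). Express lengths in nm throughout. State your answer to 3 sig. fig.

A^2 ≈ 0.0540 nm^(-5)

Normalization requires ∫|u|² dx = 1, integrated from 0 to d.
∫|u|² dx = A²·(d^5/30).
Setting this equal to 1 gives A² = 1/(d^5/30).
Plugging in d = 3.54 yields A = 0.2323.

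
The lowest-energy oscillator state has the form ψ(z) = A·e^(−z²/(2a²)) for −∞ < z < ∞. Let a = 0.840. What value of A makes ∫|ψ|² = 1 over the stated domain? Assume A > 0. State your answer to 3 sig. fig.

A ≈ 0.820

The normalization condition is ∫|ψ|² dz = 1 from −∞ to ∞.
Using the Gaussian integral ∫_{−∞}^{∞} e^(−αz²) dz = √(π/α), the integral (without the A² prefactor) comes out to √(π)·a.
Plugging in a = 0.840 yields A = 0.8195.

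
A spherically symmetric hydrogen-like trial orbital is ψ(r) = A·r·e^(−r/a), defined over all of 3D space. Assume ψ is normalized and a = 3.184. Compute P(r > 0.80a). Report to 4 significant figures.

P ≈ 0.9763

Integrate the radial probability density 4πr²|ψ|² over r > 0.80a.
Normalization gives A² = 1/(3·π·a^5).
In terms of u = r/a (A², 4π and the length scale all cancel between numerator and denominator), P = [∫_{0.80}^{∞} u^4·e^(-2·u) du] / [∫_{0}^{∞} u^4·e^(-2·u) du].
An antiderivative of u^4·e^(-2·u) is -(u^4/2 + u^3 + 3·u^2/2 + 3·u/2 + 3/4)·e^(-2·u); evaluating from 0.80 to ∞ gives 9067·e^(-8/5)/2500, while the full integral is 3/4.
The region integral divided by the full integral gives P = 0.97632.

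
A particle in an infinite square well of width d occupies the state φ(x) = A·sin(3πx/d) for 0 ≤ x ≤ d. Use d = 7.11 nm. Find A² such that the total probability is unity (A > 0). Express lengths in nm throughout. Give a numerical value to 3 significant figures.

A^2 ≈ 0.281 nm^(-1)

The normalization condition is ∫|φ|² dx = 1 from 0 to d.
Carrying out the integral gives A² · d/2.
Plugging in d = 7.11 yields A = 0.5304.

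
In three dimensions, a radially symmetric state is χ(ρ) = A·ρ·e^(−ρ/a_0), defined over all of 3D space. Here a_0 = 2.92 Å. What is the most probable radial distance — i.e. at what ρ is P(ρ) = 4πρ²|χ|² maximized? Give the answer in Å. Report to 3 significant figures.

Set d/dρ [P(ρ) = 4πρ²|χ|²] = 0 and solve for ρ > 0.
Solving yields ρ = 2·a_0.
With a_0 = 2.92, the most probable radial distance is 5.840 Å.

ρ ≈ 5.84 Å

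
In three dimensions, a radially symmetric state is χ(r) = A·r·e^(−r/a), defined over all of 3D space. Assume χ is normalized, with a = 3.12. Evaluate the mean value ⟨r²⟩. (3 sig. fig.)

By definition ⟨r²⟩ = ∫ r^2 |χ(r)|² 4πr² dr.
Evaluating both integrals, ⟨r²⟩ = 15·a^2/2.
With a = 3.12, ⟨r^2⟩ = 73.01.

⟨r^2⟩ ≈ 73.0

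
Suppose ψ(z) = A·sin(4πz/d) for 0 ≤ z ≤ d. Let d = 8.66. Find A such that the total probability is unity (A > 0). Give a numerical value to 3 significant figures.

We need A² ∫|f|² dz = 1, taking the integral from 0 to d.
Using sin²θ = (1 − cos 2θ)/2, with ψ = A·sin(4πz/d), the integral evaluates to A²·[d/2].
Substituting d = 8.66 gives A² = 0.2309, so A = 0.4806.

A ≈ 0.481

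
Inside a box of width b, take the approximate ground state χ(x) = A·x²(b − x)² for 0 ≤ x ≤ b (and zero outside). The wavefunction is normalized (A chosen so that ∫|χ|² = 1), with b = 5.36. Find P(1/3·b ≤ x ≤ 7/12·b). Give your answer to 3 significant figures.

P ≈ 0.553

|χ|² is the probability density, so P = ∫_{1/3·b}^{7/12·b} |χ|² dx.
With A² fixed by ∫|χ|² = 1, i.e. A² = (b^9/630)^(−1), substitute and integrate.
Substituting u = x/b, A² and the length scale cancel in the ratio: P = ∫_{1/3}^{7/12} u^4·(1 - u)^4 du / ∫_{0}^{1} u^4·(1 - u)^4 du.
Using ∫ u^4·(1 - u)^4 du = u^5·(70·u^4 - 315·u^3 + 540·u^2 - 420·u + 126)/630, the numerator is ≈ 0.00087750 and the denominator is 1/630.
This works out to P = 0.5528.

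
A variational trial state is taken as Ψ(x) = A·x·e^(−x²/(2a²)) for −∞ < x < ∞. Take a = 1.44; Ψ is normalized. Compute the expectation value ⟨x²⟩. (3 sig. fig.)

⟨x^2⟩ ≈ 3.11

By definition ⟨x²⟩ = ∫ x^2 |Ψ(x)|² dx.
Using the Gaussian integral ∫_{−∞}^{∞} e^(−αx²) dx = √(π/α), since the A² factors cancel between numerator and denominator, ⟨x²⟩ = 3·a^2/2.
With a = 1.44, ⟨x^2⟩ = 3.110.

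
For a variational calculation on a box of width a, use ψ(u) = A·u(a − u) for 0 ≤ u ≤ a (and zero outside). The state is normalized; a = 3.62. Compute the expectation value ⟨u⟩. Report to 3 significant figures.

⟨u⟩ ≈ 1.81

By definition ⟨u⟩ = ∫ u |ψ(u)|² du.
Expanding the polynomial and integrating term by term, evaluating both integrals, ⟨u⟩ = a/2.
Putting a = 3.62 gives 1.810.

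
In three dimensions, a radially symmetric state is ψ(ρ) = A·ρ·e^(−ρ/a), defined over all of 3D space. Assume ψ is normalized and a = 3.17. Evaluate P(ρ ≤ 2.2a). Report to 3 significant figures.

P ≈ 0.449

Integrate the radial probability density 4πρ²|ψ|² over ρ ≤ 2.2a.
A² is fixed by ∫₀^∞ 4πρ²|ψ|² dρ = 1, i.e. A² = (3·π·a^5)^(−1).
Substituting u = ρ/a, A², 4π and the length scale all cancel in the ratio: P = ∫_{0}^{2.2} u^4·e^(-2·u) du / ∫_{0}^{∞} u^4·e^(-2·u) du.
With ∫ u^4·e^(-2·u) du = -(u^4/2 + u^3 + 3·u^2/2 + 3·u/2 + 3/4)·e^(-2·u) + C, the region integral is ≈ 0.33661 and the full one is 3/4.
The region integral divided by the full integral gives P = 0.4488.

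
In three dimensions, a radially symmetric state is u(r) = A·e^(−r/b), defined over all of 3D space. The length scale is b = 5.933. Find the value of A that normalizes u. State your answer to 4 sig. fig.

A ≈ 0.03904

We need A² ∫|f|² 4πr² dr = 1, taking the integral from 0 to ∞.
In 3D with spherical symmetry the volume element is 4πr² dr.
∫|u|² 4πr² dr = A²·(π·b^3).
Hence A² = 1/[π·b^3].
Plugging in b = 5.933 yields A = 0.039040.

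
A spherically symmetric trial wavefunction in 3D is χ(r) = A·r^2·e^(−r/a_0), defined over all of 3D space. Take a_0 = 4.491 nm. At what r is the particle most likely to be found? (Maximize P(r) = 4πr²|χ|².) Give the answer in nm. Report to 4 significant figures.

Set d/dr [P(r) = 4πr²|χ|²] = 0 and solve for r > 0.
Solving yields r = 3·a_0.
With a_0 = 4.491, the most probable radial distance is 13.473 nm.

r ≈ 13.47 nm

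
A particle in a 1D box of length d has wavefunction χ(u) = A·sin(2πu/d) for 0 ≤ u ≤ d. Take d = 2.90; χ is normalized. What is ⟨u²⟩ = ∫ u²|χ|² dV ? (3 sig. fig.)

By definition ⟨u²⟩ = ∫ u^2 |χ(u)|² du.
Using sin²θ = (1 − cos 2θ)/2, evaluating both integrals, ⟨u²⟩ = -d^2/(8·π^2) + d^2/3.
With d = 2.90, ⟨u^2⟩ = 2.697.

⟨u^2⟩ ≈ 2.70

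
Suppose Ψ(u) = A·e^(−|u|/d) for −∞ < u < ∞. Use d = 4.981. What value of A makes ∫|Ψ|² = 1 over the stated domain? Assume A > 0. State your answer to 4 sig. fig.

Normalization requires ∫|Ψ|² du = 1, integrated from −∞ to ∞.
Using ∫₀^∞ uⁿ e^(−αu) du = n!/αⁿ⁺¹, the integral (without the A² prefactor) comes out to d.
So A² = (d)^(−1).
With d = 4.981: A² = 0.20076 and A = 0.44807.

A ≈ 0.4481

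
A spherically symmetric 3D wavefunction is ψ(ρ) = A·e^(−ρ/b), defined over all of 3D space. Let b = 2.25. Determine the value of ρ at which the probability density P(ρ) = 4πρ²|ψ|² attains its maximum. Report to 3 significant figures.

ρ ≈ 2.25

Set d/dρ [P(ρ) = 4πρ²|ψ|²] = 0 and solve for ρ > 0.
This gives ρ = b.
With b = 2.25, the most probable radial distance is 2.250.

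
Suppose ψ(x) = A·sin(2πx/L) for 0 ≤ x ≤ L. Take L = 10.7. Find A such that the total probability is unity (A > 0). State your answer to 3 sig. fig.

A ≈ 0.432

Require ∫ |ψ|² dx = 1 over the whole domain.
Using sin²θ = (1 − cos 2θ)/2, ∫|ψ|² dx = A²·(L/2).
Setting this equal to 1 gives A² = 1/(L/2).
With L = 10.7: A² = 0.1869 and A = 0.4323.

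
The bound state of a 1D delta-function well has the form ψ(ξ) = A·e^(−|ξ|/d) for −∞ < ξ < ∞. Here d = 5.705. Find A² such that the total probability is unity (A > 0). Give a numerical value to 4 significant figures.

A^2 ≈ 0.1753

The normalization condition is ∫|ψ|² dξ = 1 from −∞ to ∞.
With ∫₀^∞ ξ^0 e^(−αξ) dξ = 0!/α^1, ∫|ψ|² dξ = A²·(d).
Setting this equal to 1 gives A² = 1/(d).
Substituting d = 5.705 gives A² = 0.17528, so A = 0.41867.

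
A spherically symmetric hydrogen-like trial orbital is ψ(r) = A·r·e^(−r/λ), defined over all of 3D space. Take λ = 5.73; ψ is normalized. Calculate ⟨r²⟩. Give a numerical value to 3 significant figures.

By definition ⟨r²⟩ = ∫ r^2 |ψ(r)|² 4πr² dr.
With ∫₀^∞ r^6 e^(−αr) dr = 6!/α^7, the ratio of the moment integral to the normalization integral gives ⟨r²⟩ = 15·λ^2/2.
With λ = 5.73, ⟨r^2⟩ = 246.2.

⟨r^2⟩ ≈ 246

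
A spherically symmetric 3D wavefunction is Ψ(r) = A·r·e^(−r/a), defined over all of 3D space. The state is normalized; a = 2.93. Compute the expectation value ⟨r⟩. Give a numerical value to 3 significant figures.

⟨r⟩ ≈ 7.33

⟨r⟩ = ∫ r |Ψ|² 4πr² dr over the full domain.
Evaluating both integrals, ⟨r⟩ = 5·a/2.
Putting a = 2.93 gives 7.325.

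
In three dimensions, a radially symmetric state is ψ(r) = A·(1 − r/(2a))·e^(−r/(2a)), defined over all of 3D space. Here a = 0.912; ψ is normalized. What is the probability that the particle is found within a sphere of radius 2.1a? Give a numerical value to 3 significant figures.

With dV = 4πr²dr, the probability is ∫|ψ|² dV over r ≤ 2.1a.
Normalization gives A² = 1/(8·π·a^3).
In terms of u = r/a (A², 4π and the length scale all cancel between numerator and denominator), P = [∫_{0}^{2.1} u^2·(1 - u/2)^2·e^(-u) du] / [∫_{0}^{∞} u^2·(1 - u/2)^2·e^(-u) du].
An antiderivative of u^2·(1 - u/2)^2·e^(-u) is -(u^4/4 + u^2 + 2·u + 2)·e^(-u); evaluating from 0 to 2.1 gives ≈ 0.10535, while the full integral is 2.
This evaluates to P = 0.05268.

P ≈ 0.0527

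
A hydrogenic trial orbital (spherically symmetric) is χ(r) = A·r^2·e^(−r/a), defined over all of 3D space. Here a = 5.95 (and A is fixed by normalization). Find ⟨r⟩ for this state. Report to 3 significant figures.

⟨r⟩ ≈ 20.8

By definition ⟨r⟩ = ∫ r |χ(r)|² 4πr² dr.
Recall ∫₀^∞ r^m e^(−r/β) dr = m!·β^(m+1), evaluating both integrals, ⟨r⟩ = 7·a/2.
With a = 5.95, ⟨r⟩ = 20.83.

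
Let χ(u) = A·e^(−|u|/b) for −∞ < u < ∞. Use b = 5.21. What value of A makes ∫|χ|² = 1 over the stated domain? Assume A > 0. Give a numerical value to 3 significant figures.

A ≈ 0.438

The normalization condition is ∫|χ|² du = 1 from −∞ to ∞.
The integral (without the A² prefactor) comes out to b.
So A² = (b)^(−1).
With b = 5.21: A² = 0.1919 and A = 0.4381.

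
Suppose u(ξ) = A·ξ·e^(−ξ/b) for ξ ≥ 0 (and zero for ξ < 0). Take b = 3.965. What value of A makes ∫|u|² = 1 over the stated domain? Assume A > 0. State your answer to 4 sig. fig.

Normalization requires ∫|u|² dξ = 1, integrated from 0 to ∞.
Recall ∫₀^∞ ξ^m e^(−ξ/β) dξ = m!·β^(m+1), carrying out the integral gives A² · b^3/4.
Hence A² = 1/[b^3/4].
Plugging in b = 3.965 yields A = 0.25332.

A ≈ 0.2533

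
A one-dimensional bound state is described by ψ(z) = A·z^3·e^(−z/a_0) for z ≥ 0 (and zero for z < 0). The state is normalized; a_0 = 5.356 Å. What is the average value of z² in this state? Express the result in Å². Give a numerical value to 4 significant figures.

⟨z^2⟩ ≈ 401.6 Å^2

⟨z²⟩ = ∫ z^2 |ψ|² dz over the full domain.
The ratio of the moment integral to the normalization integral gives ⟨z²⟩ = 14·a_0^2.
Putting a_0 = 5.356 gives 401.61.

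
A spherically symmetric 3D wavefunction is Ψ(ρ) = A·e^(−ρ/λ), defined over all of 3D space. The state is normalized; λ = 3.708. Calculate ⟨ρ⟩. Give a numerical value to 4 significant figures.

⟨ρ⟩ = ∫ ρ |Ψ|² 4πρ² dρ over the full domain.
With ∫₀^∞ ρ^3 e^(−αρ) dρ = 3!/α^4, the ratio of the moment integral to the normalization integral gives ⟨ρ⟩ = 3·λ/2.
Putting λ = 3.708 gives 5.5620.

⟨ρ⟩ ≈ 5.562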